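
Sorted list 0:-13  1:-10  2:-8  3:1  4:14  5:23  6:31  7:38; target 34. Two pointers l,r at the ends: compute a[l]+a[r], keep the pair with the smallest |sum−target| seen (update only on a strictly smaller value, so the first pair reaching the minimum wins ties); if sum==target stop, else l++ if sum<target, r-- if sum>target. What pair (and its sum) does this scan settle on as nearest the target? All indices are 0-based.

l=0 r=7: -13+38=25 d=9 *, l++
l=1 r=7: -10+38=28 d=6 *, l++
l=2 r=7: -8+38=30 d=4 *, l++
l=3 r=7: 1+38=39 d=5, r--
l=3 r=6: 1+31=32 d=2 *, l++
l=4 r=6: 14+31=45 d=11, r--
l=4 r=5: 14+23=37 d=3, r--

pair (1, 31) with sum 32 (|Δ|=2)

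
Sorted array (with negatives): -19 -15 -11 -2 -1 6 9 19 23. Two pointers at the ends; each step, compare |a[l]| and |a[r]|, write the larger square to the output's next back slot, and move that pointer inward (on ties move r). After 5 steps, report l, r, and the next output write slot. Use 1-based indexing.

l=1 r=9: |-19|<=|23| out[9]=529, r--
l=1 r=8: |-19|<=|19| out[8]=361, r--
l=1 r=7: |-19|>|9| out[7]=361, l++
l=2 r=7: |-15|>|9| out[6]=225, l++
l=3 r=7: |-11|>|9| out[5]=121, l++

l=4, r=7, next write slot=4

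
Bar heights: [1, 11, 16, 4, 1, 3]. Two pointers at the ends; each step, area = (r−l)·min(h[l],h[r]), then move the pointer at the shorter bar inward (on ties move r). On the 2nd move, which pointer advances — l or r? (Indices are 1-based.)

[1,6] min(1,3)*5=5 best=5 * → l++
[2,6] min(11,3)*4=12 best=12 * → r--

r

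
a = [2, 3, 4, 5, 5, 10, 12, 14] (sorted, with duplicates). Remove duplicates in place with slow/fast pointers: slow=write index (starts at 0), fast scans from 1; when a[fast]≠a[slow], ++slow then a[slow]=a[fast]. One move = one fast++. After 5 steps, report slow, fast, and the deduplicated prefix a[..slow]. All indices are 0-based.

slow=0 fast=1: a[fast]=3≠a[slow]=2 write a[1]=3, slow++,fast++
slow=1 fast=2: a[fast]=4≠a[slow]=3 write a[2]=4, slow++,fast++
slow=2 fast=3: a[fast]=5≠a[slow]=4 write a[3]=5, slow++,fast++
slow=3 fast=4: a[fast]=5=a[slow] dup, fast++
slow=3 fast=5: a[fast]=10≠a[slow]=5 write a[4]=10, slow++,fast++

slow=4, fast=6, prefix=[2, 3, 4, 5, 10]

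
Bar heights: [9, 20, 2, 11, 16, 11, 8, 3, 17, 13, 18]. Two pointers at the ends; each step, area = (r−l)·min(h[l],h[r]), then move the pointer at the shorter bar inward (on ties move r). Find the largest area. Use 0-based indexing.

max area = 162

[0,10] min(9,18)*10=90 best=90 * → l++
[1,10] min(20,18)*9=162 best=162 * → r--
[1,9] min(20,13)*8=104 best=162 → r--
[1,8] min(20,17)*7=119 best=162 → r--
[1,7] min(20,3)*6=18 best=162 → r--
[1,6] min(20,8)*5=40 best=162 → r--
[1,5] min(20,11)*4=44 best=162 → r--
[1,4] min(20,16)*3=48 best=162 → r--
[1,3] min(20,11)*2=22 best=162 → r--
[1,2] min(20,2)*1=2 best=162 → r--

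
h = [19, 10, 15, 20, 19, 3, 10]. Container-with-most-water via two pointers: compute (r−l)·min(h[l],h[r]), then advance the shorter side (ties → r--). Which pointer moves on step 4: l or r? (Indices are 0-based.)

l=0 r=6: min(19,10)*6=60 best=60 *, r--
l=0 r=5: min(19,3)*5=15 best=60, r--
l=0 r=4: min(19,19)*4=76 best=76 *, r--
l=0 r=3: min(19,20)*3=57 best=76, l++

l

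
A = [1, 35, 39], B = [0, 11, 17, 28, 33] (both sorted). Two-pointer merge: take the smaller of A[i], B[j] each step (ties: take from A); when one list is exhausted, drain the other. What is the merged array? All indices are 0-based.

[0, 1, 11, 17, 28, 33, 35, 39]

i=0 j=0: A[i]=1>B[j]=0 take 0, j++
i=0 j=1: A[i]=1<=B[j]=11 take 1, i++
i=1 j=1: A[i]=35>B[j]=11 take 11, j++
i=1 j=2: A[i]=35>B[j]=17 take 17, j++
i=1 j=3: A[i]=35>B[j]=28 take 28, j++
i=1 j=4: A[i]=35>B[j]=33 take 33, j++
i=1 j=5: B done, take A[i]=35, i++
i=2 j=5: B done, take A[i]=39, i++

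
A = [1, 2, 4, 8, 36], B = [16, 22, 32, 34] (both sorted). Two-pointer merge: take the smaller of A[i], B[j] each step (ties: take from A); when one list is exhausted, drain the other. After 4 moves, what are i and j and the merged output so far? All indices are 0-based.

i=0 j=0: A[i]=1<=B[j]=16 take 1, i++
i=1 j=0: A[i]=2<=B[j]=16 take 2, i++
i=2 j=0: A[i]=4<=B[j]=16 take 4, i++
i=3 j=0: A[i]=8<=B[j]=16 take 8, i++

i=4, j=0, merged so far=[1, 2, 4, 8]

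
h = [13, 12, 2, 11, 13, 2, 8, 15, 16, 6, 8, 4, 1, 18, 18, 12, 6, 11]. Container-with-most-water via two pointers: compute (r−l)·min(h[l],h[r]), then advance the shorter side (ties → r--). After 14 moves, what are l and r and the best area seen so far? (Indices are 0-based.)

l=0 r=17: min(13,11)*17=187 best=187 *, r--
l=0 r=16: min(13,6)*16=96 best=187, r--
l=0 r=15: min(13,12)*15=180 best=187, r--
l=0 r=14: min(13,18)*14=182 best=187, l++
l=1 r=14: min(12,18)*13=156 best=187, l++
l=2 r=14: min(2,18)*12=24 best=187, l++
l=3 r=14: min(11,18)*11=121 best=187, l++
l=4 r=14: min(13,18)*10=130 best=187, l++
l=5 r=14: min(2,18)*9=18 best=187, l++
l=6 r=14: min(8,18)*8=64 best=187, l++
l=7 r=14: min(15,18)*7=105 best=187, l++
l=8 r=14: min(16,18)*6=96 best=187, l++
l=9 r=14: min(6,18)*5=30 best=187, l++
l=10 r=14: min(8,18)*4=32 best=187, l++

l=11, r=14, best area=187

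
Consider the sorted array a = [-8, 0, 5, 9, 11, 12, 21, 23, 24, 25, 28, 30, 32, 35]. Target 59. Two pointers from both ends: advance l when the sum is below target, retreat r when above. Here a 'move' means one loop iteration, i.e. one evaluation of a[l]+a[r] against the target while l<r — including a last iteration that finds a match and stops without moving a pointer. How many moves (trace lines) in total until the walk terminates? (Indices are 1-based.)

[1,14] -8+35=27 <59 → l++
[2,14] 0+35=35 <59 → l++
[3,14] 5+35=40 <59 → l++
[4,14] 9+35=44 <59 → l++
[5,14] 11+35=46 <59 → l++
[6,14] 12+35=47 <59 → l++
[7,14] 21+35=56 <59 → l++
[8,14] 23+35=58 <59 → l++
[9,14] 24+35=59 → found

9 moves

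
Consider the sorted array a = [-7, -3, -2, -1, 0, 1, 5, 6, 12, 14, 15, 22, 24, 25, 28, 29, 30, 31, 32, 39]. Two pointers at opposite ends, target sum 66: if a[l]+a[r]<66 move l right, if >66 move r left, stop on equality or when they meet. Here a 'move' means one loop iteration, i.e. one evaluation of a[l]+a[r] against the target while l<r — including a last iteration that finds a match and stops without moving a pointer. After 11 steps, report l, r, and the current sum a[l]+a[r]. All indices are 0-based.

l=0 r=19: -7+39=32 <66, l++
l=1 r=19: -3+39=36 <66, l++
l=2 r=19: -2+39=37 <66, l++
l=3 r=19: -1+39=38 <66, l++
l=4 r=19: 0+39=39 <66, l++
l=5 r=19: 1+39=40 <66, l++
l=6 r=19: 5+39=44 <66, l++
l=7 r=19: 6+39=45 <66, l++
l=8 r=19: 12+39=51 <66, l++
l=9 r=19: 14+39=53 <66, l++
l=10 r=19: 15+39=54 <66, l++

l=11, r=19, sum=61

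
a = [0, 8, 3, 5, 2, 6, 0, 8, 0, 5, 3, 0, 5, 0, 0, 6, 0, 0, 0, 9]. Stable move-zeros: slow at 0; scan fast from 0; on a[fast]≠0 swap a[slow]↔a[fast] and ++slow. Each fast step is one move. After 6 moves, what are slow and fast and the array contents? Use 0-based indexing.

slow=5, fast=6, a=[8, 3, 5, 2, 6, 0, 0, 8, 0, 5, 3, 0, 5, 0, 0, 6, 0, 0, 0, 9]

slow=0 fast=0: a[fast]=0, fast++
slow=0 fast=1: a[fast]=8≠0 swap→a[0]=8, slow++,fast++
slow=1 fast=2: a[fast]=3≠0 swap→a[1]=3, slow++,fast++
slow=2 fast=3: a[fast]=5≠0 swap→a[2]=5, slow++,fast++
slow=3 fast=4: a[fast]=2≠0 swap→a[3]=2, slow++,fast++
slow=4 fast=5: a[fast]=6≠0 swap→a[4]=6, slow++,fast++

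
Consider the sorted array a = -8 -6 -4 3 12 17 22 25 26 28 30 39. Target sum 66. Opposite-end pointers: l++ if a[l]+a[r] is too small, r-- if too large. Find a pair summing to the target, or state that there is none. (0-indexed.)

no pair

[0,11] -8+39=31 <66 → l++
[1,11] -6+39=33 <66 → l++
[2,11] -4+39=35 <66 → l++
[3,11] 3+39=42 <66 → l++
[4,11] 12+39=51 <66 → l++
[5,11] 17+39=56 <66 → l++
[6,11] 22+39=61 <66 → l++
[7,11] 25+39=64 <66 → l++
[8,11] 26+39=65 <66 → l++
[9,11] 28+39=67 >66 → r--
[9,10] 28+30=58 <66 → l++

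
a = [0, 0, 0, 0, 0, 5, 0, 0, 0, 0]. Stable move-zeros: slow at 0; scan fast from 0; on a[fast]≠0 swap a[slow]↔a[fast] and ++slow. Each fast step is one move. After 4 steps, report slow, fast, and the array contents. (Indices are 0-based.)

slow=0, fast=4, a=[0, 0, 0, 0, 0, 5, 0, 0, 0, 0]

(s=0,f=0) a[fast]=0 → fast++
(s=0,f=1) a[fast]=0 → fast++
(s=0,f=2) a[fast]=0 → fast++
(s=0,f=3) a[fast]=0 → fast++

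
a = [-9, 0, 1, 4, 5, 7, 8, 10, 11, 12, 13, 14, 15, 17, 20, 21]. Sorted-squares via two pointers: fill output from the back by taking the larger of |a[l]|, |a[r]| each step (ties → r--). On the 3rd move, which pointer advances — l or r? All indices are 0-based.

r

[0,15] |-9|<=|21| out[15]=441 → r--
[0,14] |-9|<=|20| out[14]=400 → r--
[0,13] |-9|<=|17| out[13]=289 → r--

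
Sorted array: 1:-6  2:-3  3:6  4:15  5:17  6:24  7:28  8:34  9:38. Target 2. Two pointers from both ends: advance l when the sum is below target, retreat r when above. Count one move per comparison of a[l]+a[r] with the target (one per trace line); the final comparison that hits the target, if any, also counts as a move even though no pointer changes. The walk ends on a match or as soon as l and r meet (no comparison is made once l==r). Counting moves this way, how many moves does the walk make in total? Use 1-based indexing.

l=1 r=9: -6+38=32 >2, r--
l=1 r=8: -6+34=28 >2, r--
l=1 r=7: -6+28=22 >2, r--
l=1 r=6: -6+24=18 >2, r--
l=1 r=5: -6+17=11 >2, r--
l=1 r=4: -6+15=9 >2, r--
l=1 r=3: -6+6=0 <2, l++
l=2 r=3: -3+6=3 >2, r--

8 moves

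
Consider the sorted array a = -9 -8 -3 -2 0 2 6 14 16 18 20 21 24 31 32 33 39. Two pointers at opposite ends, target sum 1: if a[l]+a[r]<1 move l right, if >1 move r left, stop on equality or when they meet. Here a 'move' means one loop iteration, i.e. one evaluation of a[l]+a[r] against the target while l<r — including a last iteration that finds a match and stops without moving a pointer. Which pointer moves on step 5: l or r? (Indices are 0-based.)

r

[0,16] -9+39=30 >1 → r--
[0,15] -9+33=24 >1 → r--
[0,14] -9+32=23 >1 → r--
[0,13] -9+31=22 >1 → r--
[0,12] -9+24=15 >1 → r--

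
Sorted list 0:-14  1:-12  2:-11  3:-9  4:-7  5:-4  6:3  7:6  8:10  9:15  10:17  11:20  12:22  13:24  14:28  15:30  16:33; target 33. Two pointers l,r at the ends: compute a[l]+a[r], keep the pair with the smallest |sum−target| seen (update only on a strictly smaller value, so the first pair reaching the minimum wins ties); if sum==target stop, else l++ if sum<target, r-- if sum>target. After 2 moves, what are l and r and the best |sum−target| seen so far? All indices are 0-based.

l=0 r=16: -14+33=19 d=14 *, l++
l=1 r=16: -12+33=21 d=12 *, l++

l=2, r=16, best |Δ|=12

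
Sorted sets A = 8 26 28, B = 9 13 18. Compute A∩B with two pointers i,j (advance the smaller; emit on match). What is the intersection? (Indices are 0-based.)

i=0 j=0: 8<9, i++
i=1 j=0: 26>9, j++
i=1 j=1: 26>13, j++
i=1 j=2: 26>18, j++

intersection = []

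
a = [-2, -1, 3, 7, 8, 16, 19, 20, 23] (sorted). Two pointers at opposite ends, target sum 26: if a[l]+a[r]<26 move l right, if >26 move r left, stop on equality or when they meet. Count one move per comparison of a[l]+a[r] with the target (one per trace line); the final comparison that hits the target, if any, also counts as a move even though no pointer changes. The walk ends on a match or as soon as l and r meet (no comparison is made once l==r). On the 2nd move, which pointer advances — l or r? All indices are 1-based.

[1,9] -2+23=21 <26 → l++
[2,9] -1+23=22 <26 → l++

l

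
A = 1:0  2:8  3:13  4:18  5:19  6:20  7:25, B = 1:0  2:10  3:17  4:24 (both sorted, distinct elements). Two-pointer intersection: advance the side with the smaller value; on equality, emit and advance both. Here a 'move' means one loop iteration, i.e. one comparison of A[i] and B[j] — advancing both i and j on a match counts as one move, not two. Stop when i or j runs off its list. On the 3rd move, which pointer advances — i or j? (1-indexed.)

i=1 j=1: 0==0 emit, i++,j++
i=2 j=2: 8<10, i++
i=3 j=2: 13>10, j++

j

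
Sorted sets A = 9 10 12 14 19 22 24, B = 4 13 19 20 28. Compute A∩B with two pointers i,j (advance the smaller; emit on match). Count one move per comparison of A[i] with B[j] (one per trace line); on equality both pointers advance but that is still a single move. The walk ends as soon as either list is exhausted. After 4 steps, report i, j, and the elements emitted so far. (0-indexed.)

i=3, j=1, emitted=[]

i=0 j=0: 9>4, j++
i=0 j=1: 9<13, i++
i=1 j=1: 10<13, i++
i=2 j=1: 12<13, i++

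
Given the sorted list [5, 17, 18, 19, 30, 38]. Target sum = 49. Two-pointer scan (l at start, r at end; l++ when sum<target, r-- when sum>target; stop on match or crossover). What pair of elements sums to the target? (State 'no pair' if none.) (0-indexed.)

(19, 30)

l=0 r=5: 5+38=43 <49, l++
l=1 r=5: 17+38=55 >49, r--
l=1 r=4: 17+30=47 <49, l++
l=2 r=4: 18+30=48 <49, l++
l=3 r=4: 19+30=49, found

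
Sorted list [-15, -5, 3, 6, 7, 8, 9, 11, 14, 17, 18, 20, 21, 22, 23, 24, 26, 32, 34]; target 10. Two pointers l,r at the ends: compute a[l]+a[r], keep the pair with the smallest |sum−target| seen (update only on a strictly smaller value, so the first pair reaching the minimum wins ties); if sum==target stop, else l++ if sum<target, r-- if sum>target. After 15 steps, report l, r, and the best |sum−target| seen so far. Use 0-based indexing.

l=2, r=5, best |Δ|=1

[0,18] -15+34=19 d=9 * → r--
[0,17] -15+32=17 d=7 * → r--
[0,16] -15+26=11 d=1 * → r--
[0,15] -15+24=9 d=1 → l++
[1,15] -5+24=19 d=9 → r--
[1,14] -5+23=18 d=8 → r--
[1,13] -5+22=17 d=7 → r--
[1,12] -5+21=16 d=6 → r--
[1,11] -5+20=15 d=5 → r--
[1,10] -5+18=13 d=3 → r--
[1,9] -5+17=12 d=2 → r--
[1,8] -5+14=9 d=1 → l++
[2,8] 3+14=17 d=7 → r--
[2,7] 3+11=14 d=4 → r--
[2,6] 3+9=12 d=2 → r--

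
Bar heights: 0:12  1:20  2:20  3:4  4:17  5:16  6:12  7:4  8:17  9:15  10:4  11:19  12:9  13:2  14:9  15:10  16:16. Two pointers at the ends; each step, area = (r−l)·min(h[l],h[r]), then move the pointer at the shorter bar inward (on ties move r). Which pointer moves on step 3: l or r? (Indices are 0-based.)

r

[0,16] min(12,16)*16=192 best=192 * → l++
[1,16] min(20,16)*15=240 best=240 * → r--
[1,15] min(20,10)*14=140 best=240 → r--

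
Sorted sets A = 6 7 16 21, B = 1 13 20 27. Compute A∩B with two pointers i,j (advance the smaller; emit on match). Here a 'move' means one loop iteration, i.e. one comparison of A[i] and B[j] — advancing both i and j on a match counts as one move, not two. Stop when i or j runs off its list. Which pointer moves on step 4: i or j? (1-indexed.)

i=1 j=1: 6>1, j++
i=1 j=2: 6<13, i++
i=2 j=2: 7<13, i++
i=3 j=2: 16>13, j++

j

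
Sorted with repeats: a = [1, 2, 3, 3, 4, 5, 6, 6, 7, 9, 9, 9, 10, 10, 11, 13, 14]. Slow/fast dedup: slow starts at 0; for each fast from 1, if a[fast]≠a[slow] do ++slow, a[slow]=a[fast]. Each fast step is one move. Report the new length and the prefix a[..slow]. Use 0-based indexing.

length 12; prefix = [1, 2, 3, 4, 5, 6, 7, 9, 10, 11, 13, 14]

slow=0 fast=1: a[fast]=2≠a[slow]=1 write a[1]=2, slow++,fast++
slow=1 fast=2: a[fast]=3≠a[slow]=2 write a[2]=3, slow++,fast++
slow=2 fast=3: a[fast]=3=a[slow] dup, fast++
slow=2 fast=4: a[fast]=4≠a[slow]=3 write a[3]=4, slow++,fast++
slow=3 fast=5: a[fast]=5≠a[slow]=4 write a[4]=5, slow++,fast++
slow=4 fast=6: a[fast]=6≠a[slow]=5 write a[5]=6, slow++,fast++
slow=5 fast=7: a[fast]=6=a[slow] dup, fast++
slow=5 fast=8: a[fast]=7≠a[slow]=6 write a[6]=7, slow++,fast++
slow=6 fast=9: a[fast]=9≠a[slow]=7 write a[7]=9, slow++,fast++
slow=7 fast=10: a[fast]=9=a[slow] dup, fast++
slow=7 fast=11: a[fast]=9=a[slow] dup, fast++
slow=7 fast=12: a[fast]=10≠a[slow]=9 write a[8]=10, slow++,fast++
slow=8 fast=13: a[fast]=10=a[slow] dup, fast++
slow=8 fast=14: a[fast]=11≠a[slow]=10 write a[9]=11, slow++,fast++
slow=9 fast=15: a[fast]=13≠a[slow]=11 write a[10]=13, slow++,fast++
slow=10 fast=16: a[fast]=14≠a[slow]=13 write a[11]=14, slow++,fast++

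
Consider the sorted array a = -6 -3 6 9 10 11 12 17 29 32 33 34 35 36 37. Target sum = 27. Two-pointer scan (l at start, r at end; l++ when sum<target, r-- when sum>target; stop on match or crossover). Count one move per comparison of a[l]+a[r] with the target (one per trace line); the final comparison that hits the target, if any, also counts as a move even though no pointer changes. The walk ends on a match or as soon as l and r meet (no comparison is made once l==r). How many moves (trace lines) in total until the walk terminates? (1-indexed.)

5 moves

[1,15] -6+37=31 >27 → r--
[1,14] -6+36=30 >27 → r--
[1,13] -6+35=29 >27 → r--
[1,12] -6+34=28 >27 → r--
[1,11] -6+33=27 → found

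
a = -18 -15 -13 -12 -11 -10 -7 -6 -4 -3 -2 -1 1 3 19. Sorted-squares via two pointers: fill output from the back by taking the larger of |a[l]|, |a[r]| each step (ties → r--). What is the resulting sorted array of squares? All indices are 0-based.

[1, 1, 4, 9, 9, 16, 36, 49, 100, 121, 144, 169, 225, 324, 361]

l=0 r=14: |-18|<=|19| out[14]=361, r--
l=0 r=13: |-18|>|3| out[13]=324, l++
l=1 r=13: |-15|>|3| out[12]=225, l++
l=2 r=13: |-13|>|3| out[11]=169, l++
l=3 r=13: |-12|>|3| out[10]=144, l++
l=4 r=13: |-11|>|3| out[9]=121, l++
l=5 r=13: |-10|>|3| out[8]=100, l++
l=6 r=13: |-7|>|3| out[7]=49, l++
l=7 r=13: |-6|>|3| out[6]=36, l++
l=8 r=13: |-4|>|3| out[5]=16, l++
l=9 r=13: |-3|<=|3| out[4]=9, r--
l=9 r=12: |-3|>|1| out[3]=9, l++
l=10 r=12: |-2|>|1| out[2]=4, l++
l=11 r=12: |-1|<=|1| out[1]=1, r--
l=11 r=11: |-1|<=|-1| out[0]=1, r--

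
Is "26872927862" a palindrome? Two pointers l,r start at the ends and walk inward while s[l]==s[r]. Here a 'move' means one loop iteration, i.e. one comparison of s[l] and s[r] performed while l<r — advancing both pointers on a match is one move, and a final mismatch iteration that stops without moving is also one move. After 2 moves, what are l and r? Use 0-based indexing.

l=2, r=8

l=0 r=10: '2'=='2', l++,r--
l=1 r=9: '6'=='6', l++,r--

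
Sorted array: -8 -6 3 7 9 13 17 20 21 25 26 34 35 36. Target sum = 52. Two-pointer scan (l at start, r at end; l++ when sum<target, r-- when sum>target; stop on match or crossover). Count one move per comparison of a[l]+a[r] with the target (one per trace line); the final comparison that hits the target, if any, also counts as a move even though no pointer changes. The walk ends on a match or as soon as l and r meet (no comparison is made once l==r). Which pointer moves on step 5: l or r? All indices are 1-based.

l=1 r=14: -8+36=28 <52, l++
l=2 r=14: -6+36=30 <52, l++
l=3 r=14: 3+36=39 <52, l++
l=4 r=14: 7+36=43 <52, l++
l=5 r=14: 9+36=45 <52, l++

l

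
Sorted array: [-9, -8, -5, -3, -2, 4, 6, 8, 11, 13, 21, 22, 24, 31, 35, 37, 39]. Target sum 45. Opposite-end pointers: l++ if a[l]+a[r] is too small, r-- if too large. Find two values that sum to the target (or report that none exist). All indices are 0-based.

l=0 r=16: -9+39=30 <45, l++
l=1 r=16: -8+39=31 <45, l++
l=2 r=16: -5+39=34 <45, l++
l=3 r=16: -3+39=36 <45, l++
l=4 r=16: -2+39=37 <45, l++
l=5 r=16: 4+39=43 <45, l++
l=6 r=16: 6+39=45, found

(6, 39)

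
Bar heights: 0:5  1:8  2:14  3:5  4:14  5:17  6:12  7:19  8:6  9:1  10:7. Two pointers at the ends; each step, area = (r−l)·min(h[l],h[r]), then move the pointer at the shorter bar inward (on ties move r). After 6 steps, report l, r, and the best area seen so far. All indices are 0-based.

[0,10] min(5,7)*10=50 best=50 * → l++
[1,10] min(8,7)*9=63 best=63 * → r--
[1,9] min(8,1)*8=8 best=63 → r--
[1,8] min(8,6)*7=42 best=63 → r--
[1,7] min(8,19)*6=48 best=63 → l++
[2,7] min(14,19)*5=70 best=70 * → l++

l=3, r=7, best area=70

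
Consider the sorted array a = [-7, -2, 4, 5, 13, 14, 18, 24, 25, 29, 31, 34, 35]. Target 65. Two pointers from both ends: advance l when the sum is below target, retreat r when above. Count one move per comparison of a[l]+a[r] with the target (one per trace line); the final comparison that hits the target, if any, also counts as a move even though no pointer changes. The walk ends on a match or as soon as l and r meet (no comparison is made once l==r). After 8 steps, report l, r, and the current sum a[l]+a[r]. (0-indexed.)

l=0 r=12: -7+35=28 <65, l++
l=1 r=12: -2+35=33 <65, l++
l=2 r=12: 4+35=39 <65, l++
l=3 r=12: 5+35=40 <65, l++
l=4 r=12: 13+35=48 <65, l++
l=5 r=12: 14+35=49 <65, l++
l=6 r=12: 18+35=53 <65, l++
l=7 r=12: 24+35=59 <65, l++

l=8, r=12, sum=60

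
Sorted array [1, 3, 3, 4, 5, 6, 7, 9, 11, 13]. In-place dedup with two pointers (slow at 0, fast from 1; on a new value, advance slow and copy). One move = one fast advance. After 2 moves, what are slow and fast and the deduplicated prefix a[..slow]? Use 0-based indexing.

slow=1, fast=3, prefix=[1, 3]

(s=0,f=1) a[fast]=3≠a[slow]=1 write a[1]=3 → slow++,fast++
(s=1,f=2) a[fast]=3=a[slow] dup → fast++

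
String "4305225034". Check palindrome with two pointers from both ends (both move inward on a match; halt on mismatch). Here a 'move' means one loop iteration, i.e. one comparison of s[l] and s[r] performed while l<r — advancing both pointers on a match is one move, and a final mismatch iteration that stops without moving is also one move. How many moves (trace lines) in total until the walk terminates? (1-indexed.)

5 moves

[1,10] '4'=='4' → l++,r--
[2,9] '3'=='3' → l++,r--
[3,8] '0'=='0' → l++,r--
[4,7] '5'=='5' → l++,r--
[5,6] '2'=='2' → l++,r--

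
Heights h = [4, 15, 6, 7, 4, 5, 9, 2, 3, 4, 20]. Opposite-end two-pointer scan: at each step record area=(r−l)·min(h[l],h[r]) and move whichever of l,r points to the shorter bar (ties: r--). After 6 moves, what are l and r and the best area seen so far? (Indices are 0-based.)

l=0 r=10: min(4,20)*10=40 best=40 *, l++
l=1 r=10: min(15,20)*9=135 best=135 *, l++
l=2 r=10: min(6,20)*8=48 best=135, l++
l=3 r=10: min(7,20)*7=49 best=135, l++
l=4 r=10: min(4,20)*6=24 best=135, l++
l=5 r=10: min(5,20)*5=25 best=135, l++

l=6, r=10, best area=135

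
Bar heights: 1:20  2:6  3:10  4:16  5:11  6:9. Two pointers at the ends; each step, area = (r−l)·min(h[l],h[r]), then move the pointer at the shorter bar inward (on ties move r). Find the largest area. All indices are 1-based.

max area = 48

[1,6] min(20,9)*5=45 best=45 * → r--
[1,5] min(20,11)*4=44 best=45 → r--
[1,4] min(20,16)*3=48 best=48 * → r--
[1,3] min(20,10)*2=20 best=48 → r--
[1,2] min(20,6)*1=6 best=48 → r--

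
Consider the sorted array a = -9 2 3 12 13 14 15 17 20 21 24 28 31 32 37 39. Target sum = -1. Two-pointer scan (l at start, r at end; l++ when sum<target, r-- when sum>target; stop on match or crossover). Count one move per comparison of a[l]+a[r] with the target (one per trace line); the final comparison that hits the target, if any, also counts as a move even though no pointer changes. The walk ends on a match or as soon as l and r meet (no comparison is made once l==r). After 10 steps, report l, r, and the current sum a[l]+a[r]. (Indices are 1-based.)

l=1 r=16: -9+39=30 >-1, r--
l=1 r=15: -9+37=28 >-1, r--
l=1 r=14: -9+32=23 >-1, r--
l=1 r=13: -9+31=22 >-1, r--
l=1 r=12: -9+28=19 >-1, r--
l=1 r=11: -9+24=15 >-1, r--
l=1 r=10: -9+21=12 >-1, r--
l=1 r=9: -9+20=11 >-1, r--
l=1 r=8: -9+17=8 >-1, r--
l=1 r=7: -9+15=6 >-1, r--

l=1, r=6, sum=5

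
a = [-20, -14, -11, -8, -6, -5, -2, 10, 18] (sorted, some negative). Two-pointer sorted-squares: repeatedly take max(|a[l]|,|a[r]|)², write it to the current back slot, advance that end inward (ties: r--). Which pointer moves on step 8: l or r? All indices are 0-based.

l=0 r=8: |-20|>|18| out[8]=400, l++
l=1 r=8: |-14|<=|18| out[7]=324, r--
l=1 r=7: |-14|>|10| out[6]=196, l++
l=2 r=7: |-11|>|10| out[5]=121, l++
l=3 r=7: |-8|<=|10| out[4]=100, r--
l=3 r=6: |-8|>|-2| out[3]=64, l++
l=4 r=6: |-6|>|-2| out[2]=36, l++
l=5 r=6: |-5|>|-2| out[1]=25, l++

l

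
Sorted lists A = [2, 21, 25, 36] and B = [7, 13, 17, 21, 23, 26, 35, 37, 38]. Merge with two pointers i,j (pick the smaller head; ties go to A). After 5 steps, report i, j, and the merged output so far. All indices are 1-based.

[i=1,j=1] A[i]=2<=B[j]=7 take 2 → i++
[i=2,j=1] A[i]=21>B[j]=7 take 7 → j++
[i=2,j=2] A[i]=21>B[j]=13 take 13 → j++
[i=2,j=3] A[i]=21>B[j]=17 take 17 → j++
[i=2,j=4] A[i]=21<=B[j]=21 take 21 → i++

i=3, j=4, merged so far=[2, 7, 13, 17, 21]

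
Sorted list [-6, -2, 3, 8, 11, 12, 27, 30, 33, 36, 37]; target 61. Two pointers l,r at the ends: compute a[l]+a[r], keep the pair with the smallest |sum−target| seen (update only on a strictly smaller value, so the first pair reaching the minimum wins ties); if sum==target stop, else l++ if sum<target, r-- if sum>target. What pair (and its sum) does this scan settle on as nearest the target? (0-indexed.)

l=0 r=10: -6+37=31 d=30 *, l++
l=1 r=10: -2+37=35 d=26 *, l++
l=2 r=10: 3+37=40 d=21 *, l++
l=3 r=10: 8+37=45 d=16 *, l++
l=4 r=10: 11+37=48 d=13 *, l++
l=5 r=10: 12+37=49 d=12 *, l++
l=6 r=10: 27+37=64 d=3 *, r--
l=6 r=9: 27+36=63 d=2 *, r--
l=6 r=8: 27+33=60 d=1 *, l++
l=7 r=8: 30+33=63 d=2, r--

pair (27, 33) with sum 60 (|Δ|=1)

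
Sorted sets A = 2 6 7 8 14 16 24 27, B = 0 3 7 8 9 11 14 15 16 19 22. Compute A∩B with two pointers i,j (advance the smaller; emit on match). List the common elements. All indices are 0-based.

[i=0,j=0] 2>0 → j++
[i=0,j=1] 2<3 → i++
[i=1,j=1] 6>3 → j++
[i=1,j=2] 6<7 → i++
[i=2,j=2] 7==7 emit → i++,j++
[i=3,j=3] 8==8 emit → i++,j++
[i=4,j=4] 14>9 → j++
[i=4,j=5] 14>11 → j++
[i=4,j=6] 14==14 emit → i++,j++
[i=5,j=7] 16>15 → j++
[i=5,j=8] 16==16 emit → i++,j++
[i=6,j=9] 24>19 → j++
[i=6,j=10] 24>22 → j++

intersection = [7, 8, 14, 16]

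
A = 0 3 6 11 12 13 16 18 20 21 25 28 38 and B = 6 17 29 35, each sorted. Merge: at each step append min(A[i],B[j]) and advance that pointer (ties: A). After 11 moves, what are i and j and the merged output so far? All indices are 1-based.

i=1 j=1: A[i]=0<=B[j]=6 take 0, i++
i=2 j=1: A[i]=3<=B[j]=6 take 3, i++
i=3 j=1: A[i]=6<=B[j]=6 take 6, i++
i=4 j=1: A[i]=11>B[j]=6 take 6, j++
i=4 j=2: A[i]=11<=B[j]=17 take 11, i++
i=5 j=2: A[i]=12<=B[j]=17 take 12, i++
i=6 j=2: A[i]=13<=B[j]=17 take 13, i++
i=7 j=2: A[i]=16<=B[j]=17 take 16, i++
i=8 j=2: A[i]=18>B[j]=17 take 17, j++
i=8 j=3: A[i]=18<=B[j]=29 take 18, i++
i=9 j=3: A[i]=20<=B[j]=29 take 20, i++

i=10, j=3, merged so far=[0, 3, 6, 6, 11, 12, 13, 16, 17, 18, 20]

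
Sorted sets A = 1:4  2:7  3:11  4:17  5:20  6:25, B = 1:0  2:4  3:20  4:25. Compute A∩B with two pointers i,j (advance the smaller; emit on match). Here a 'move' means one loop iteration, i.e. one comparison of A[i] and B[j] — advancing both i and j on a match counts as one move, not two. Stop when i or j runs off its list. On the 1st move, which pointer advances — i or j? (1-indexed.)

[i=1,j=1] 4>0 → j++

j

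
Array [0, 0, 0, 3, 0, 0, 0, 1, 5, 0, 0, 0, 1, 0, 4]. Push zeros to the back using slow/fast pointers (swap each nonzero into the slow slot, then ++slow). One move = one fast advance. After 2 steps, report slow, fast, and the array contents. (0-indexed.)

slow=0, fast=2, a=[0, 0, 0, 3, 0, 0, 0, 1, 5, 0, 0, 0, 1, 0, 4]

slow=0 fast=0: a[fast]=0, fast++
slow=0 fast=1: a[fast]=0, fast++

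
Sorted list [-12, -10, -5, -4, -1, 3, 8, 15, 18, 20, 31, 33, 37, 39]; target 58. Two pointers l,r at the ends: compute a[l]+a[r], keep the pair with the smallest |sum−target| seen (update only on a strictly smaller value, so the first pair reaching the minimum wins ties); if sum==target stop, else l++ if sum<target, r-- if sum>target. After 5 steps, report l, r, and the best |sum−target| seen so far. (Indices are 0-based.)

l=0 r=13: -12+39=27 d=31 *, l++
l=1 r=13: -10+39=29 d=29 *, l++
l=2 r=13: -5+39=34 d=24 *, l++
l=3 r=13: -4+39=35 d=23 *, l++
l=4 r=13: -1+39=38 d=20 *, l++

l=5, r=13, best |Δ|=20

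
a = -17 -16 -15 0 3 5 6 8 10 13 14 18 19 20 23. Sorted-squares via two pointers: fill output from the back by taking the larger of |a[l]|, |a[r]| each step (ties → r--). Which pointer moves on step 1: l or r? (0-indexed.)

l=0 r=14: |-17|<=|23| out[14]=529, r--

r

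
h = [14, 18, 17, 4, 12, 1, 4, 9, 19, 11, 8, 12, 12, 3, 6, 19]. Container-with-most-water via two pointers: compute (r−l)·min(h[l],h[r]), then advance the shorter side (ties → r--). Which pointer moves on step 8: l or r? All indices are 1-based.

[1,16] min(14,19)*15=210 best=210 * → l++
[2,16] min(18,19)*14=252 best=252 * → l++
[3,16] min(17,19)*13=221 best=252 → l++
[4,16] min(4,19)*12=48 best=252 → l++
[5,16] min(12,19)*11=132 best=252 → l++
[6,16] min(1,19)*10=10 best=252 → l++
[7,16] min(4,19)*9=36 best=252 → l++
[8,16] min(9,19)*8=72 best=252 → l++

l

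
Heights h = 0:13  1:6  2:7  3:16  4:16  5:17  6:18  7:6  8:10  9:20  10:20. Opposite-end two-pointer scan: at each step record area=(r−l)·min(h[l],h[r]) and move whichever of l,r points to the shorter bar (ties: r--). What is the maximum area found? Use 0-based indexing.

[0,10] min(13,20)*10=130 best=130 * → l++
[1,10] min(6,20)*9=54 best=130 → l++
[2,10] min(7,20)*8=56 best=130 → l++
[3,10] min(16,20)*7=112 best=130 → l++
[4,10] min(16,20)*6=96 best=130 → l++
[5,10] min(17,20)*5=85 best=130 → l++
[6,10] min(18,20)*4=72 best=130 → l++
[7,10] min(6,20)*3=18 best=130 → l++
[8,10] min(10,20)*2=20 best=130 → l++
[9,10] min(20,20)*1=20 best=130 → r--

max area = 130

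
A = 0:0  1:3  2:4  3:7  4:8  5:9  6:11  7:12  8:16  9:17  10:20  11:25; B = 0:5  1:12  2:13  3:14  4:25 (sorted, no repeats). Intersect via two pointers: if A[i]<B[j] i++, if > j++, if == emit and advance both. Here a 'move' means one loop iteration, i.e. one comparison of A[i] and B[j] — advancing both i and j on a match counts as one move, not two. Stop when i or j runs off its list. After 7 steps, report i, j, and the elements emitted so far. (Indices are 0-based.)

i=6, j=1, emitted=[]

[i=0,j=0] 0<5 → i++
[i=1,j=0] 3<5 → i++
[i=2,j=0] 4<5 → i++
[i=3,j=0] 7>5 → j++
[i=3,j=1] 7<12 → i++
[i=4,j=1] 8<12 → i++
[i=5,j=1] 9<12 → i++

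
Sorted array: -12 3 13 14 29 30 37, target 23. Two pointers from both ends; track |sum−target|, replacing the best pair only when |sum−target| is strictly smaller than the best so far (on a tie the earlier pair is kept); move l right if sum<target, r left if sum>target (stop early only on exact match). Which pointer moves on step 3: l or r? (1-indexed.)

l=1 r=7: -12+37=25 d=2 *, r--
l=1 r=6: -12+30=18 d=5, l++
l=2 r=6: 3+30=33 d=10, r--

r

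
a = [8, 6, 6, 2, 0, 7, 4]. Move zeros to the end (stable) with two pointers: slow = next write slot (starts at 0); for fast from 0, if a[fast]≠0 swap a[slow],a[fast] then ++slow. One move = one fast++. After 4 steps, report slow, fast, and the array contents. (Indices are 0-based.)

(s=0,f=0) a[fast]=8≠0 swap→a[0]=8 → slow++,fast++
(s=1,f=1) a[fast]=6≠0 swap→a[1]=6 → slow++,fast++
(s=2,f=2) a[fast]=6≠0 swap→a[2]=6 → slow++,fast++
(s=3,f=3) a[fast]=2≠0 swap→a[3]=2 → slow++,fast++

slow=4, fast=4, a=[8, 6, 6, 2, 0, 7, 4]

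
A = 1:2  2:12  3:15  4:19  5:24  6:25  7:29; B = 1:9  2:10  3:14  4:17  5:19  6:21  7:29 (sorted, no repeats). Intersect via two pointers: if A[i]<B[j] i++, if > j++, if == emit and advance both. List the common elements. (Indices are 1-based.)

i=1 j=1: 2<9, i++
i=2 j=1: 12>9, j++
i=2 j=2: 12>10, j++
i=2 j=3: 12<14, i++
i=3 j=3: 15>14, j++
i=3 j=4: 15<17, i++
i=4 j=4: 19>17, j++
i=4 j=5: 19==19 emit, i++,j++
i=5 j=6: 24>21, j++
i=5 j=7: 24<29, i++
i=6 j=7: 25<29, i++
i=7 j=7: 29==29 emit, i++,j++

intersection = [19, 29]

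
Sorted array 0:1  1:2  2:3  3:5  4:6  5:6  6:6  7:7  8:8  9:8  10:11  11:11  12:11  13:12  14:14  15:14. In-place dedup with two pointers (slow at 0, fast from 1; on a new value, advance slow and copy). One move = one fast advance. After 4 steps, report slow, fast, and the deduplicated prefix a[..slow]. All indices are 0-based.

slow=4, fast=5, prefix=[1, 2, 3, 5, 6]

(s=0,f=1) a[fast]=2≠a[slow]=1 write a[1]=2 → slow++,fast++
(s=1,f=2) a[fast]=3≠a[slow]=2 write a[2]=3 → slow++,fast++
(s=2,f=3) a[fast]=5≠a[slow]=3 write a[3]=5 → slow++,fast++
(s=3,f=4) a[fast]=6≠a[slow]=5 write a[4]=6 → slow++,fast++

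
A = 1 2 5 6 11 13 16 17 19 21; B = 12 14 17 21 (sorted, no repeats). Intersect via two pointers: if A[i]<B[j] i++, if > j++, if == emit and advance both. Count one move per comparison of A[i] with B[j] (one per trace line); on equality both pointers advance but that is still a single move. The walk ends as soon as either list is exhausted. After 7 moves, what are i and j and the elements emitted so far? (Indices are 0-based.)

i=6, j=1, emitted=[]

i=0 j=0: 1<12, i++
i=1 j=0: 2<12, i++
i=2 j=0: 5<12, i++
i=3 j=0: 6<12, i++
i=4 j=0: 11<12, i++
i=5 j=0: 13>12, j++
i=5 j=1: 13<14, i++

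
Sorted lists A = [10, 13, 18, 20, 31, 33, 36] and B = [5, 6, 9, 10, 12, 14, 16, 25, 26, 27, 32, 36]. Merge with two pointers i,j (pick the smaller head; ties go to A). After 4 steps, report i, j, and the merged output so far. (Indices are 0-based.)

i=0 j=0: A[i]=10>B[j]=5 take 5, j++
i=0 j=1: A[i]=10>B[j]=6 take 6, j++
i=0 j=2: A[i]=10>B[j]=9 take 9, j++
i=0 j=3: A[i]=10<=B[j]=10 take 10, i++

i=1, j=3, merged so far=[5, 6, 9, 10]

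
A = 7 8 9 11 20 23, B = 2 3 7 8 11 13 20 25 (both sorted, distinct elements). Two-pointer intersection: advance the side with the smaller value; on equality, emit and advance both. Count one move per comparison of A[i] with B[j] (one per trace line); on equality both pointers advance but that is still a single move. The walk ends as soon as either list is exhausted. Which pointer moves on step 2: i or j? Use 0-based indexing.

i=0 j=0: 7>2, j++
i=0 j=1: 7>3, j++

j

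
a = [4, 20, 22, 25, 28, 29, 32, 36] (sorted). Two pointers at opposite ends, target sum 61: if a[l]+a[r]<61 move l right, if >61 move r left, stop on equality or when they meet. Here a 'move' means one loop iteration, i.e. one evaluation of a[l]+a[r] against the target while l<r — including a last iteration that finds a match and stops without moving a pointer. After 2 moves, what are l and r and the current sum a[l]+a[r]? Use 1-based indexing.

l=3, r=8, sum=58

[1,8] 4+36=40 <61 → l++
[2,8] 20+36=56 <61 → l++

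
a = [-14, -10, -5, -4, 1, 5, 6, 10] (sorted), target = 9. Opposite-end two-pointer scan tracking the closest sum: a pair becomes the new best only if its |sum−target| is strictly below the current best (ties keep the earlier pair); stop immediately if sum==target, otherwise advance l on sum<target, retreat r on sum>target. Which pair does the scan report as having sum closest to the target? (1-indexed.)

pair (1, 10) with sum 11 (|Δ|=2)

[1,8] -14+10=-4 d=13 * → l++
[2,8] -10+10=0 d=9 * → l++
[3,8] -5+10=5 d=4 * → l++
[4,8] -4+10=6 d=3 * → l++
[5,8] 1+10=11 d=2 * → r--
[5,7] 1+6=7 d=2 → l++
[6,7] 5+6=11 d=2 → r--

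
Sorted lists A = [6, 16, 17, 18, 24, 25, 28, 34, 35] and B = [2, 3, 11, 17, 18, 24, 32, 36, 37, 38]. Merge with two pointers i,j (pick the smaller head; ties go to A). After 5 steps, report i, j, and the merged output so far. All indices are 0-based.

[i=0,j=0] A[i]=6>B[j]=2 take 2 → j++
[i=0,j=1] A[i]=6>B[j]=3 take 3 → j++
[i=0,j=2] A[i]=6<=B[j]=11 take 6 → i++
[i=1,j=2] A[i]=16>B[j]=11 take 11 → j++
[i=1,j=3] A[i]=16<=B[j]=17 take 16 → i++

i=2, j=3, merged so far=[2, 3, 6, 11, 16]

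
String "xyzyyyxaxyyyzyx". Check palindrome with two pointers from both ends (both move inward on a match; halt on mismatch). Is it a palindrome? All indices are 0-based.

palindrome

l=0 r=14: 'x'=='x', l++,r--
l=1 r=13: 'y'=='y', l++,r--
l=2 r=12: 'z'=='z', l++,r--
l=3 r=11: 'y'=='y', l++,r--
l=4 r=10: 'y'=='y', l++,r--
l=5 r=9: 'y'=='y', l++,r--
l=6 r=8: 'x'=='x', l++,r--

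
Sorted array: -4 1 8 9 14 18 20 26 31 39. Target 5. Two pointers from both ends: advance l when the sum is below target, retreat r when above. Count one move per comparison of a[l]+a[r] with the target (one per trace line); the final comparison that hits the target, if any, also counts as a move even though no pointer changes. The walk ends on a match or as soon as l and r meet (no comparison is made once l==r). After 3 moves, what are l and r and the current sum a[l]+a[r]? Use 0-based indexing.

l=0 r=9: -4+39=35 >5, r--
l=0 r=8: -4+31=27 >5, r--
l=0 r=7: -4+26=22 >5, r--

l=0, r=6, sum=16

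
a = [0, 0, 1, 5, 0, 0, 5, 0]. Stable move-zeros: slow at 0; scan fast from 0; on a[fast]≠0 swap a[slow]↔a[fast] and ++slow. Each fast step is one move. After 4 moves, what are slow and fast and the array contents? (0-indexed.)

slow=2, fast=4, a=[1, 5, 0, 0, 0, 0, 5, 0]

slow=0 fast=0: a[fast]=0, fast++
slow=0 fast=1: a[fast]=0, fast++
slow=0 fast=2: a[fast]=1≠0 swap→a[0]=1, slow++,fast++
slow=1 fast=3: a[fast]=5≠0 swap→a[1]=5, slow++,fast++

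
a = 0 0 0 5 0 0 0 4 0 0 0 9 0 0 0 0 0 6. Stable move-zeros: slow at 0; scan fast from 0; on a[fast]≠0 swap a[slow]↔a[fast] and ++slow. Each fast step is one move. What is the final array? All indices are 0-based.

[5, 4, 9, 6, 0, 0, 0, 0, 0, 0, 0, 0, 0, 0, 0, 0, 0, 0]

(s=0,f=0) a[fast]=0 → fast++
(s=0,f=1) a[fast]=0 → fast++
(s=0,f=2) a[fast]=0 → fast++
(s=0,f=3) a[fast]=5≠0 swap→a[0]=5 → slow++,fast++
(s=1,f=4) a[fast]=0 → fast++
(s=1,f=5) a[fast]=0 → fast++
(s=1,f=6) a[fast]=0 → fast++
(s=1,f=7) a[fast]=4≠0 swap→a[1]=4 → slow++,fast++
(s=2,f=8) a[fast]=0 → fast++
(s=2,f=9) a[fast]=0 → fast++
(s=2,f=10) a[fast]=0 → fast++
(s=2,f=11) a[fast]=9≠0 swap→a[2]=9 → slow++,fast++
(s=3,f=12) a[fast]=0 → fast++
(s=3,f=13) a[fast]=0 → fast++
(s=3,f=14) a[fast]=0 → fast++
(s=3,f=15) a[fast]=0 → fast++
(s=3,f=16) a[fast]=0 → fast++
(s=3,f=17) a[fast]=6≠0 swap→a[3]=6 → slow++,fast++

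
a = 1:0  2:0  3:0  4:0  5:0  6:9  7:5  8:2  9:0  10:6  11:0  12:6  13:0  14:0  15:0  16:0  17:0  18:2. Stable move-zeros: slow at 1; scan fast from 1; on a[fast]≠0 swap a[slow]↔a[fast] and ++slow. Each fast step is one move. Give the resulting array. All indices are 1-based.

slow=1 fast=1: a[fast]=0, fast++
slow=1 fast=2: a[fast]=0, fast++
slow=1 fast=3: a[fast]=0, fast++
slow=1 fast=4: a[fast]=0, fast++
slow=1 fast=5: a[fast]=0, fast++
slow=1 fast=6: a[fast]=9≠0 swap→a[1]=9, slow++,fast++
slow=2 fast=7: a[fast]=5≠0 swap→a[2]=5, slow++,fast++
slow=3 fast=8: a[fast]=2≠0 swap→a[3]=2, slow++,fast++
slow=4 fast=9: a[fast]=0, fast++
slow=4 fast=10: a[fast]=6≠0 swap→a[4]=6, slow++,fast++
slow=5 fast=11: a[fast]=0, fast++
slow=5 fast=12: a[fast]=6≠0 swap→a[5]=6, slow++,fast++
slow=6 fast=13: a[fast]=0, fast++
slow=6 fast=14: a[fast]=0, fast++
slow=6 fast=15: a[fast]=0, fast++
slow=6 fast=16: a[fast]=0, fast++
slow=6 fast=17: a[fast]=0, fast++
slow=6 fast=18: a[fast]=2≠0 swap→a[6]=2, slow++,fast++

[9, 5, 2, 6, 6, 2, 0, 0, 0, 0, 0, 0, 0, 0, 0, 0, 0, 0]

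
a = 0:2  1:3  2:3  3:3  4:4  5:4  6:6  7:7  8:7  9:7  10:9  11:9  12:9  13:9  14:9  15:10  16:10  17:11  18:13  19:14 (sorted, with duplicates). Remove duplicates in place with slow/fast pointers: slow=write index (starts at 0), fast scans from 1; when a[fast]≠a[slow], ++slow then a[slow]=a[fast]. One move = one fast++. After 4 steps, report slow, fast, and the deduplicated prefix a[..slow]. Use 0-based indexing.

slow=2, fast=5, prefix=[2, 3, 4]

(s=0,f=1) a[fast]=3≠a[slow]=2 write a[1]=3 → slow++,fast++
(s=1,f=2) a[fast]=3=a[slow] dup → fast++
(s=1,f=3) a[fast]=3=a[slow] dup → fast++
(s=1,f=4) a[fast]=4≠a[slow]=3 write a[2]=4 → slow++,fast++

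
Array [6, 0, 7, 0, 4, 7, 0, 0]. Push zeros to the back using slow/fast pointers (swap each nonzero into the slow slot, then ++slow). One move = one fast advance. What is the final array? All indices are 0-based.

(s=0,f=0) a[fast]=6≠0 swap→a[0]=6 → slow++,fast++
(s=1,f=1) a[fast]=0 → fast++
(s=1,f=2) a[fast]=7≠0 swap→a[1]=7 → slow++,fast++
(s=2,f=3) a[fast]=0 → fast++
(s=2,f=4) a[fast]=4≠0 swap→a[2]=4 → slow++,fast++
(s=3,f=5) a[fast]=7≠0 swap→a[3]=7 → slow++,fast++
(s=4,f=6) a[fast]=0 → fast++
(s=4,f=7) a[fast]=0 → fast++

[6, 7, 4, 7, 0, 0, 0, 0]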